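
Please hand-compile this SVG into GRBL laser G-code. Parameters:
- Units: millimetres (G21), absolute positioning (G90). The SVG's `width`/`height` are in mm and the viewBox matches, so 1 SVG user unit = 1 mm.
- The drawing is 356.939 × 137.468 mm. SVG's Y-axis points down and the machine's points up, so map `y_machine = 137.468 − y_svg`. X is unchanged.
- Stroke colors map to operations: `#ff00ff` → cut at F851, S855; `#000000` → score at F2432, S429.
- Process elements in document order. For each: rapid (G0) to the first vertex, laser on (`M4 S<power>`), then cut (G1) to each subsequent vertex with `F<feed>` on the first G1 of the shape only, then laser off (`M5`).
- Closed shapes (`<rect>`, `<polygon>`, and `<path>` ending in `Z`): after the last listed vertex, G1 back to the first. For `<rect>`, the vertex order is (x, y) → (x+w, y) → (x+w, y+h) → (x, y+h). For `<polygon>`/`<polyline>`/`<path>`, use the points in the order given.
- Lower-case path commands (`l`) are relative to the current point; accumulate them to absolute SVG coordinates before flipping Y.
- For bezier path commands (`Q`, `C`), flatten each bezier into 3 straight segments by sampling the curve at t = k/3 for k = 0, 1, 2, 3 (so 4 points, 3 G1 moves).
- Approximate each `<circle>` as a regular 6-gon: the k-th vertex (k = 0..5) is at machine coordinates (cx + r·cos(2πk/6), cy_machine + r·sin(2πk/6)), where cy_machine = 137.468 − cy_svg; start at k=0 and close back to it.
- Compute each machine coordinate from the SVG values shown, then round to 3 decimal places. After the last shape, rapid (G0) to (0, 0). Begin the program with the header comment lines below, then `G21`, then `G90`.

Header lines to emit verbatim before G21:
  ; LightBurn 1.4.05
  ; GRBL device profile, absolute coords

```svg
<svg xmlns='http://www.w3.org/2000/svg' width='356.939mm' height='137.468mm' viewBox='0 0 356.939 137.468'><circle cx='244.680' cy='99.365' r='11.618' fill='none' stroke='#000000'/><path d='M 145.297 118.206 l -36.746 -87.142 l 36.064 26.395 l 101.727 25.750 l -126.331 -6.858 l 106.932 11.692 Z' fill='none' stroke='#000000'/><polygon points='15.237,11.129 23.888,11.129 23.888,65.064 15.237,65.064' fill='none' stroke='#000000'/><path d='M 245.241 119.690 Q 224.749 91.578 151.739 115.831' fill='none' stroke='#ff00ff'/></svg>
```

; LightBurn 1.4.05
; GRBL device profile, absolute coords
G21
G90
G0 X256.298 Y38.103
M4 S429
G1 X250.489 Y48.164 F2432
G1 X238.871 Y48.164
G1 X233.062 Y38.103
G1 X238.871 Y28.042
G1 X250.489 Y28.042
G1 X256.298 Y38.103
M5
G0 X145.297 Y19.262
M4 S429
G1 X108.551 Y106.404 F2432
G1 X144.615 Y80.009
G1 X246.342 Y54.259
G1 X120.011 Y61.117
G1 X226.943 Y49.425
G1 X145.297 Y19.262
M5
G0 X15.237 Y126.339
M4 S429
G1 X23.888 Y126.339 F2432
G1 X23.888 Y72.404
G1 X15.237 Y72.404
G1 X15.237 Y126.339
M5
G0 X245.241 Y17.778
M4 S855
G1 X225.744 Y30.701 F851
G1 X194.577 Y31.987
G1 X151.739 Y21.637
M5
G0 X0.000 Y0.000

1 u = 1 mm; y_m = 137.468 − y.

[1] `<circle>` circle, #000000→score S429 F2432: (256.298,38.103) → (250.489,48.164) → (238.871,48.164) → (233.062,38.103) → (238.871,28.042) → (250.489,28.042) → (256.298,38.103) (closed)

[2] `<path>` closed polygon, #000000→score S429 F2432: (145.297,19.262) → (108.551,106.404) → (144.615,80.009) → (246.342,54.259) → (120.011,61.117) → (226.943,49.425) → (145.297,19.262) (closed)

[3] `<polygon>` rectangle, #000000→score S429 F2432: (15.237,126.339) → (23.888,126.339) → (23.888,72.404) → (15.237,72.404) → (15.237,126.339) (closed)

[4] `<path>` quadratic bezier, #ff00ff→cut S855 F851: (245.241,17.778) → (225.744,30.701) → (194.577,31.987) → (151.739,21.637)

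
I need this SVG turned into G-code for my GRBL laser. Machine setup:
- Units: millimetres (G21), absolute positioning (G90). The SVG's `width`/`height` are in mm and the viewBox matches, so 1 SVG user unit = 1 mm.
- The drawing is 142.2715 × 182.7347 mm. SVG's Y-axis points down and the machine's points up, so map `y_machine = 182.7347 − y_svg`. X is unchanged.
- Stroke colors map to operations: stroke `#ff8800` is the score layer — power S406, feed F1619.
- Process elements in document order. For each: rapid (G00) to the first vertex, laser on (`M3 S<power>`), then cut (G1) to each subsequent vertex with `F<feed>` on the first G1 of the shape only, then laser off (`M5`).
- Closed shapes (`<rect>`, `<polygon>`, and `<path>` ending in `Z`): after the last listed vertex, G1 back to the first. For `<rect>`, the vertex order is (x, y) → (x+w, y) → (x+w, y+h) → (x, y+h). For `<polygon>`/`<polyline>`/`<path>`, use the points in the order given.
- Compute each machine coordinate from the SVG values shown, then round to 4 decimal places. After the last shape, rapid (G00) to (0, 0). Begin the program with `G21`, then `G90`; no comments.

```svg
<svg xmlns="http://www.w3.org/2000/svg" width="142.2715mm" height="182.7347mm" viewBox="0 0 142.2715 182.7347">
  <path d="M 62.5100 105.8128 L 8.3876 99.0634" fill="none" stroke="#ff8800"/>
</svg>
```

viewBox `0 0 142.2715 182.7347` with mm width/height → 1 unit = 1 mm. Flip: y_m = 182.7347 − y_svg.

**Shape 1** — `<path>` line segment, stroke `#ff8800` → score (S406, F1619). Machine vertices: (62.5100,76.9219) → (8.3876,83.6713). Open path.

G21
G90
G00 X62.5100 Y76.9219
M3 S406
G1 X8.3876 Y83.6713 F1619
M5
G00 X0.0000 Y0.0000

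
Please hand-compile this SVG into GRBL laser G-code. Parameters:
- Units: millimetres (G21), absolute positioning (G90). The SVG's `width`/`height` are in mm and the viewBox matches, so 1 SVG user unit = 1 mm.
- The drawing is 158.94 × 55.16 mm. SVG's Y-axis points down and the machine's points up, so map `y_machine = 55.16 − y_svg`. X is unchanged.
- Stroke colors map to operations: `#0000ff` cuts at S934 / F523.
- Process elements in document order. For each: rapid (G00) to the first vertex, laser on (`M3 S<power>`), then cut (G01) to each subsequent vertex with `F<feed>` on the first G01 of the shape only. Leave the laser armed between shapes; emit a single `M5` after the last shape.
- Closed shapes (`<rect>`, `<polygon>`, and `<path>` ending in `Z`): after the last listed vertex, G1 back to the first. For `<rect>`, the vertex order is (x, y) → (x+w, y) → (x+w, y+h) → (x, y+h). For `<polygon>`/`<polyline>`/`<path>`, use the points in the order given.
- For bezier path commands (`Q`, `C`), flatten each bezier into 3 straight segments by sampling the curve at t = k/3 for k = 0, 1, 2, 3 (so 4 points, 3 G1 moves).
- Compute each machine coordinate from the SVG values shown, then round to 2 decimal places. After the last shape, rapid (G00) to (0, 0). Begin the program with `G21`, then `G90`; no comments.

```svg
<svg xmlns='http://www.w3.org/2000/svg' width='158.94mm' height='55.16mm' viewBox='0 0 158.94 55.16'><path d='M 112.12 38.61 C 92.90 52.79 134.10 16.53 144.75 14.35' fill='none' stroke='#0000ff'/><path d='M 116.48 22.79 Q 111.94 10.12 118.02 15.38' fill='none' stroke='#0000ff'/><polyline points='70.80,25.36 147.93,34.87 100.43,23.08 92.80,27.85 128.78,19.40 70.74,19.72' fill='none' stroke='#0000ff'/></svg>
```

viewBox `0 0 158.94 55.16` with mm width/height → 1 unit = 1 mm. Flip: y_m = 55.16 − y_svg.

**Shape 1** — `<path>` cubic bezier, stroke `#0000ff` → cut (S934, F523). Control points (SVG): P0=(112.12,38.61), P1=(92.90,52.79), P2=(134.10,16.53), P3=(144.75,14.35); sampled at t=k/3. Machine vertices: (112.12,16.55) → (109.67,16.05) → (127.29,30.40) → (144.75,40.81). Open path.

**Shape 2** — `<path>` quadratic bezier, stroke `#0000ff` → cut (S934, F523). Control points (SVG): P0=(116.48,22.79), P1=(111.94,10.12), P2=(118.02,15.38); sampled at t=k/3. Machine vertices: (116.48,32.37) → (114.63,38.82) → (115.15,41.29) → (118.02,39.78). Open path.

**Shape 3** — `<polyline>` open polyline, stroke `#0000ff` → cut (S934, F523). Machine vertices: (70.80,29.80) → (147.93,20.29) → (100.43,32.08) → (92.80,27.31) → (128.78,35.76) → (70.74,35.44). Open path.

G21
G90
G00 X112.12 Y16.55
M3 S934
G01 X109.67 Y16.05 F523
G01 X127.29 Y30.40
G01 X144.75 Y40.81
G00 X116.48 Y32.37
M3 S934
G01 X114.63 Y38.82 F523
G01 X115.15 Y41.29
G01 X118.02 Y39.78
G00 X70.80 Y29.80
M3 S934
G01 X147.93 Y20.29 F523
G01 X100.43 Y32.08
G01 X92.80 Y27.31
G01 X128.78 Y35.76
G01 X70.74 Y35.44
M5
G00 X0.00 Y0.00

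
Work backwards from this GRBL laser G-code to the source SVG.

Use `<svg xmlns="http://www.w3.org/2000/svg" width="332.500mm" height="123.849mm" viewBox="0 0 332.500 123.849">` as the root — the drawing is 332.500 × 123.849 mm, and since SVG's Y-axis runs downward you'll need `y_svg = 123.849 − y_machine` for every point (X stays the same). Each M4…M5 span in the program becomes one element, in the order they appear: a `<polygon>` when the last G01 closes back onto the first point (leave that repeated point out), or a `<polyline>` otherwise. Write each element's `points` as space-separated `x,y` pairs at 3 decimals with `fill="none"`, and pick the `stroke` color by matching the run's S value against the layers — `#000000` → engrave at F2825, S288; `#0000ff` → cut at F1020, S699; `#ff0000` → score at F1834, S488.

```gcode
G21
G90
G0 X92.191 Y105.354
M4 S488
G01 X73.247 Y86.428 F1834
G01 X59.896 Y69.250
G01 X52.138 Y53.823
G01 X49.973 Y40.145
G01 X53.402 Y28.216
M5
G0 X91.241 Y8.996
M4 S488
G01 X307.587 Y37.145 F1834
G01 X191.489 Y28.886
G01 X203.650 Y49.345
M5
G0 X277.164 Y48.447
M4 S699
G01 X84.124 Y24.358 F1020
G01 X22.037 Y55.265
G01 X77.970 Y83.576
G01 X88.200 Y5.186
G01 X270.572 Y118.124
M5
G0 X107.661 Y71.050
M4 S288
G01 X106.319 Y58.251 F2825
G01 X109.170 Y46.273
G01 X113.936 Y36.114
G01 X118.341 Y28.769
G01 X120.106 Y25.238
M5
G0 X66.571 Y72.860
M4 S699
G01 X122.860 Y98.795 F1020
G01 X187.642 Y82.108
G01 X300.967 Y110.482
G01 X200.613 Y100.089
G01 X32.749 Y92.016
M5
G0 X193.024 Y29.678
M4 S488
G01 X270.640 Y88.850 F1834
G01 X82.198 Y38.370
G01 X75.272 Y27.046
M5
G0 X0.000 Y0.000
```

<svg xmlns="http://www.w3.org/2000/svg" width="332.500mm" height="123.849mm" viewBox="0 0 332.500 123.849">
  <polyline points="92.191,18.495 73.247,37.421 59.896,54.599 52.138,70.026 49.973,83.704 53.402,95.633" fill="none" stroke="#ff0000"/>
  <polyline points="91.241,114.853 307.587,86.704 191.489,94.963 203.650,74.504" fill="none" stroke="#ff0000"/>
  <polyline points="277.164,75.402 84.124,99.491 22.037,68.584 77.970,40.273 88.200,118.663 270.572,5.725" fill="none" stroke="#0000ff"/>
  <polyline points="107.661,52.799 106.319,65.598 109.170,77.576 113.936,87.735 118.341,95.080 120.106,98.611" fill="none" stroke="#000000"/>
  <polyline points="66.571,50.989 122.860,25.054 187.642,41.741 300.967,13.367 200.613,23.760 32.749,31.833" fill="none" stroke="#0000ff"/>
  <polyline points="193.024,94.171 270.640,34.999 82.198,85.479 75.272,96.803" fill="none" stroke="#ff0000"/>
</svg>

Each laser-on run becomes one SVG element. Flip Y back into SVG space with y_svg = 123.849 − y_machine.

Run 1: the run's S488 means `#ff0000` (score). The run is open, so emit a `<polyline>` with points (Y-flipped): 92.191,18.495 73.247,37.421 59.896,54.599 52.138,70.026 49.973,83.704 53.402,95.633.

Run 2: power S488 maps to stroke `#ff0000` (score). The run is open, so emit a `<polyline>` with points (Y-flipped): 91.241,114.853 307.587,86.704 191.489,94.963 203.650,74.504.

Run 3: power S699 maps to stroke `#0000ff` (cut). The run is open, so emit a `<polyline>` with points (Y-flipped): 277.164,75.402 84.124,99.491 22.037,68.584 77.970,40.273 88.200,118.663 270.572,5.725.

Run 4: S288 ⇒ engrave layer `#000000`. The run is open, so emit a `<polyline>` with points (Y-flipped): 107.661,52.799 106.319,65.598 109.170,77.576 113.936,87.735 118.341,95.080 120.106,98.611.

Run 5: the run's S699 means `#0000ff` (cut). The run is open, so emit a `<polyline>` with points (Y-flipped): 66.571,50.989 122.860,25.054 187.642,41.741 300.967,13.367 200.613,23.760 32.749,31.833.

Run 6: S488 ⇒ score layer `#ff0000`. The run is open, so emit a `<polyline>` with points (Y-flipped): 193.024,94.171 270.640,34.999 82.198,85.479 75.272,96.803.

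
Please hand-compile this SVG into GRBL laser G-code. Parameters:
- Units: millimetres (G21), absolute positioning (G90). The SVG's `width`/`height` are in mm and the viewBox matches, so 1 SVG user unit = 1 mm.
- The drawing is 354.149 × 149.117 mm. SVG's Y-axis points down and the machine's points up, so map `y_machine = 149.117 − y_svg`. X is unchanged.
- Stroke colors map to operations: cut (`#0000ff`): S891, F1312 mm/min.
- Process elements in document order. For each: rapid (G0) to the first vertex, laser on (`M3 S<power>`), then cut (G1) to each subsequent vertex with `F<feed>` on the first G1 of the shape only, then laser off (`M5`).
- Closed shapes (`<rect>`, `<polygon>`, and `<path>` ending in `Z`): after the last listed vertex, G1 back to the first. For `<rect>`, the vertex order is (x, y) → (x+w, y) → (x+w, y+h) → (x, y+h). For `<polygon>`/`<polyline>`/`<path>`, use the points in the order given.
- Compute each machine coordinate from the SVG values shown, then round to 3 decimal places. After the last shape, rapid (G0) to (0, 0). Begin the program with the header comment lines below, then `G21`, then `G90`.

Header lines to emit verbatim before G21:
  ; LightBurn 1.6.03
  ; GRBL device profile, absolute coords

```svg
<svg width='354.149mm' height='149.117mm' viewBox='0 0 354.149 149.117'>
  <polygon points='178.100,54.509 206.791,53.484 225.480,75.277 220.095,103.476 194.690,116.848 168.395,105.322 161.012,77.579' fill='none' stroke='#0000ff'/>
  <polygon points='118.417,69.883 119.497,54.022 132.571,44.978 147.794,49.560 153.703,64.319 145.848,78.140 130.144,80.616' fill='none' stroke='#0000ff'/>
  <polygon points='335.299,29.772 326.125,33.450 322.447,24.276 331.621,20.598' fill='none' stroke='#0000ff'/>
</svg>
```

; LightBurn 1.6.03
; GRBL device profile, absolute coords
G21
G90
G0 X178.100 Y94.608
M3 S891
G1 X206.791 Y95.633 F1312
G1 X225.480 Y73.840
G1 X220.095 Y45.641
G1 X194.690 Y32.269
G1 X168.395 Y43.795
G1 X161.012 Y71.538
G1 X178.100 Y94.608
M5
G0 X118.417 Y79.234
M3 S891
G1 X119.497 Y95.095 F1312
G1 X132.571 Y104.139
G1 X147.794 Y99.557
G1 X153.703 Y84.798
G1 X145.848 Y70.977
G1 X130.144 Y68.501
G1 X118.417 Y79.234
M5
G0 X335.299 Y119.345
M3 S891
G1 X326.125 Y115.667 F1312
G1 X322.447 Y124.841
G1 X331.621 Y128.519
G1 X335.299 Y119.345
M5
G0 X0.000 Y0.000

1 u = 1 mm; y_m = 149.117 − y.

[1] `<polygon>` regular polygon, #0000ff→cut S891 F1312: (178.100,94.608) → (206.791,95.633) → (225.480,73.840) → (220.095,45.641) → (194.690,32.269) → (168.395,43.795) → (161.012,71.538) → (178.100,94.608) (closed)

[2] `<polygon>` regular polygon, #0000ff→cut S891 F1312: (118.417,79.234) → (119.497,95.095) → (132.571,104.139) → (147.794,99.557) → (153.703,84.798) → (145.848,70.977) → (130.144,68.501) → (118.417,79.234) (closed)

[3] `<polygon>` regular polygon, #0000ff→cut S891 F1312: (335.299,119.345) → (326.125,115.667) → (322.447,124.841) → (331.621,128.519) → (335.299,119.345) (closed)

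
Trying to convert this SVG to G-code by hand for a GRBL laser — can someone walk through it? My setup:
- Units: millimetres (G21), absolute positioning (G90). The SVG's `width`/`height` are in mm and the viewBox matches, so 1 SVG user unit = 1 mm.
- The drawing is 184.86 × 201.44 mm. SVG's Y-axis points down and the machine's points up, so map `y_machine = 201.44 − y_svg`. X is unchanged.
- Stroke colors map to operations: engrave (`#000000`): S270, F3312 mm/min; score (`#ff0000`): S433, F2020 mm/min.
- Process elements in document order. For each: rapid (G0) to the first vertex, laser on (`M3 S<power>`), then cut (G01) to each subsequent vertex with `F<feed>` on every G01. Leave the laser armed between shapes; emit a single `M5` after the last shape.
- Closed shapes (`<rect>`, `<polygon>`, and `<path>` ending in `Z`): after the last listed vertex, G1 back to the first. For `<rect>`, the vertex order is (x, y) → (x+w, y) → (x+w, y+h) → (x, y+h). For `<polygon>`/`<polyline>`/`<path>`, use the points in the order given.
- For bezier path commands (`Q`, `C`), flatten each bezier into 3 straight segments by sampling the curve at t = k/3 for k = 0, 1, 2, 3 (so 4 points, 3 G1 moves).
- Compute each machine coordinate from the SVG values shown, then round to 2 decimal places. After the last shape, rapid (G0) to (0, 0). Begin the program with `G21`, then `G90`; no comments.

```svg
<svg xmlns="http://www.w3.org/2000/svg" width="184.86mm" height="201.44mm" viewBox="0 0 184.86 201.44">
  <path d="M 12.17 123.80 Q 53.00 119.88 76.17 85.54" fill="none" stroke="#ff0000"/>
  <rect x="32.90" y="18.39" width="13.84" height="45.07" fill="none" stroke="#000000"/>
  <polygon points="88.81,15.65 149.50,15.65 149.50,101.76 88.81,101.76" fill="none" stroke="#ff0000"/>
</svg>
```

1 u = 1 mm; y_m = 201.44 − y.

[1] `<path>` quadratic bezier, #ff0000→score S433 F2020: (12.17,77.64) → (37.43,83.63) → (58.76,96.39) → (76.17,115.90)

[2] `<rect>` rectangle, #000000→engrave S270 F3312: (32.90,183.05) → (46.74,183.05) → (46.74,137.98) → (32.90,137.98) → (32.90,183.05) (closed)

[3] `<polygon>` rectangle, #ff0000→score S433 F2020: (88.81,185.79) → (149.50,185.79) → (149.50,99.68) → (88.81,99.68) → (88.81,185.79) (closed)

G21
G90
G0 X12.17 Y77.64
M3 S433
G01 X37.43 Y83.63 F2020
G01 X58.76 Y96.39 F2020
G01 X76.17 Y115.90 F2020
G0 X32.90 Y183.05
M3 S270
G01 X46.74 Y183.05 F3312
G01 X46.74 Y137.98 F3312
G01 X32.90 Y137.98 F3312
G01 X32.90 Y183.05 F3312
G0 X88.81 Y185.79
M3 S433
G01 X149.50 Y185.79 F2020
G01 X149.50 Y99.68 F2020
G01 X88.81 Y99.68 F2020
G01 X88.81 Y185.79 F2020
M5
G0 X0.00 Y0.00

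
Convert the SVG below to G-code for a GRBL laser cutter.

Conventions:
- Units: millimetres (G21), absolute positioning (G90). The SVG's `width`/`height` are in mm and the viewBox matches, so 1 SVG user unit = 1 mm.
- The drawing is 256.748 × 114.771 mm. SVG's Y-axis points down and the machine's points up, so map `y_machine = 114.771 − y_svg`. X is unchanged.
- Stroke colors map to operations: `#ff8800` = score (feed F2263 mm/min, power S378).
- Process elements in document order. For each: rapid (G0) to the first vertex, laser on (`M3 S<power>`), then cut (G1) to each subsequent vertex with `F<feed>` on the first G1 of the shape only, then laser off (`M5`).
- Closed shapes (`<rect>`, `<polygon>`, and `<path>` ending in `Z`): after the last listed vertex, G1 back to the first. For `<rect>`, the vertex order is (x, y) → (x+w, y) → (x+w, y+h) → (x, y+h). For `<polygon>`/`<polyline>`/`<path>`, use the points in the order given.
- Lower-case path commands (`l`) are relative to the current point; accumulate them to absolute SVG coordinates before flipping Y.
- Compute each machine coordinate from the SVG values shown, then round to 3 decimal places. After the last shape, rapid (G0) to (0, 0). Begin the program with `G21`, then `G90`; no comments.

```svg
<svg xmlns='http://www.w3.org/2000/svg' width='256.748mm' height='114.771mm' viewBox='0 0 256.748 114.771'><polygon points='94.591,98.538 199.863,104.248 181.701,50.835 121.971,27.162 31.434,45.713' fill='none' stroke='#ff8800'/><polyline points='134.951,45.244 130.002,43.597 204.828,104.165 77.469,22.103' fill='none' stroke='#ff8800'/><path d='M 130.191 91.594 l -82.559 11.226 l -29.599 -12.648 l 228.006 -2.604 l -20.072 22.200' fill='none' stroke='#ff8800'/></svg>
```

G21
G90
G0 X94.591 Y16.233
M3 S378
G1 X199.863 Y10.523 F2263
G1 X181.701 Y63.936
G1 X121.971 Y87.609
G1 X31.434 Y69.058
G1 X94.591 Y16.233
M5
G0 X134.951 Y69.527
M3 S378
G1 X130.002 Y71.174 F2263
G1 X204.828 Y10.606
G1 X77.469 Y92.668
M5
G0 X130.191 Y23.177
M3 S378
G1 X47.632 Y11.951 F2263
G1 X18.033 Y24.599
G1 X246.039 Y27.203
G1 X225.967 Y5.003
M5
G0 X0.000 Y0.000

Since the viewBox matches the mm dimensions, user units are millimetres directly. The only transform is the Y-flip y_m = 114.771 − y_svg.

Shape 1 is a closed polygon drawn with `<polygon>`. Its stroke #ff8800 means score at S378, F2263. After flipping Y the toolpath is (94.591,16.233) → (199.863,10.523) → (181.701,63.936) → (121.971,87.609) → (31.434,69.058) → (94.591,16.233), returning to the start.

Shape 2 is a open polyline drawn with `<polyline>`. Its stroke #ff8800 means score at S378, F2263. After flipping Y the toolpath is (134.951,69.527) → (130.002,71.174) → (204.828,10.606) → (77.469,92.668).

Shape 3 is a open polyline drawn with `<path>`. Its stroke #ff8800 means score at S378, F2263. After flipping Y the toolpath is (130.191,23.177) → (47.632,11.951) → (18.033,24.599) → (246.039,27.203) → (225.967,5.003).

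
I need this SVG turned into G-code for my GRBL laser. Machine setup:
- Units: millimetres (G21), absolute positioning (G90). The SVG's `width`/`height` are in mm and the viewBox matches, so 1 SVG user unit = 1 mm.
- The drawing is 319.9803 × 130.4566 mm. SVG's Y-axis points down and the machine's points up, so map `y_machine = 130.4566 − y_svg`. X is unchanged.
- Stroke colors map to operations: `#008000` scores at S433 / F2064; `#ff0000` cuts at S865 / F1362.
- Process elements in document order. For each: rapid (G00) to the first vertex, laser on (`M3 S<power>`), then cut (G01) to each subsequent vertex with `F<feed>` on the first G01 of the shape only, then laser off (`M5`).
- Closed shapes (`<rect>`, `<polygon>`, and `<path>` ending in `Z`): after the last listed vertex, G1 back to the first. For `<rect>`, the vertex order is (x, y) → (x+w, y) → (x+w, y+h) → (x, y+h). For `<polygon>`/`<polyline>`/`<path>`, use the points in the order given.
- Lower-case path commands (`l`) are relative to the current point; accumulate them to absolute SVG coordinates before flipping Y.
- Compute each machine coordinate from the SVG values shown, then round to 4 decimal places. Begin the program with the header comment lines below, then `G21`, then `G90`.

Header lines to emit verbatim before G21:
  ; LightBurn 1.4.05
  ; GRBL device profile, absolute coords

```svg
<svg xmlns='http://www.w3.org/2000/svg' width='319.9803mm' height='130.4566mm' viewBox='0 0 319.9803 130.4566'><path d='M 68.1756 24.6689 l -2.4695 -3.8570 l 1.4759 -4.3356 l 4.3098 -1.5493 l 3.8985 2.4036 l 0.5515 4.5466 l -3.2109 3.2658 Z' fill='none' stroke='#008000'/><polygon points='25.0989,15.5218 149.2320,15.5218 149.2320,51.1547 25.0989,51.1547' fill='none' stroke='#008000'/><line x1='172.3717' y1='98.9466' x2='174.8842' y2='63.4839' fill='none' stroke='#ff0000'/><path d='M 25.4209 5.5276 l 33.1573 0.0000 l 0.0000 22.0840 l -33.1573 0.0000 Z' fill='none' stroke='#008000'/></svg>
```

; LightBurn 1.4.05
; GRBL device profile, absolute coords
G21
G90
G00 X68.1756 Y105.7877
M3 S433
G01 X65.7061 Y109.6447 F2064
G01 X67.1820 Y113.9803
G01 X71.4918 Y115.5296
G01 X75.3903 Y113.1260
G01 X75.9418 Y108.5794
G01 X72.7309 Y105.3136
G01 X68.1756 Y105.7877
M5
G00 X25.0989 Y114.9348
M3 S433
G01 X149.2320 Y114.9348 F2064
G01 X149.2320 Y79.3019
G01 X25.0989 Y79.3019
G01 X25.0989 Y114.9348
M5
G00 X172.3717 Y31.5100
M3 S865
G01 X174.8842 Y66.9727 F1362
M5
G00 X25.4209 Y124.9290
M3 S433
G01 X58.5782 Y124.9290 F2064
G01 X58.5782 Y102.8450
G01 X25.4209 Y102.8450
G01 X25.4209 Y124.9290
M5

viewBox `0 0 319.9803 130.4566` with mm width/height → 1 unit = 1 mm. Flip: y_m = 130.4566 − y_svg.

**Shape 1** — `<path>` regular polygon, stroke `#008000` → score (S433, F2064). Machine vertices: (68.1756,105.7877) → (65.7061,109.6447) → (67.1820,113.9803) → (71.4918,115.5296) → (75.3903,113.1260) → (75.9418,108.5794) → (72.7309,105.3136) → (68.1756,105.7877). Closed: final G1 returns to the first vertex.

**Shape 2** — `<polygon>` rectangle, stroke `#008000` → score (S433, F2064). Machine vertices: (25.0989,114.9348) → (149.2320,114.9348) → (149.2320,79.3019) → (25.0989,79.3019) → (25.0989,114.9348). Closed: final G1 returns to the first vertex.

**Shape 3** — `<line>` line segment, stroke `#ff0000` → cut (S865, F1362). Machine vertices: (172.3717,31.5100) → (174.8842,66.9727). Open path.

**Shape 4** — `<path>` rectangle, stroke `#008000` → score (S433, F2064). Machine vertices: (25.4209,124.9290) → (58.5782,124.9290) → (58.5782,102.8450) → (25.4209,102.8450) → (25.4209,124.9290). Closed: final G1 returns to the first vertex.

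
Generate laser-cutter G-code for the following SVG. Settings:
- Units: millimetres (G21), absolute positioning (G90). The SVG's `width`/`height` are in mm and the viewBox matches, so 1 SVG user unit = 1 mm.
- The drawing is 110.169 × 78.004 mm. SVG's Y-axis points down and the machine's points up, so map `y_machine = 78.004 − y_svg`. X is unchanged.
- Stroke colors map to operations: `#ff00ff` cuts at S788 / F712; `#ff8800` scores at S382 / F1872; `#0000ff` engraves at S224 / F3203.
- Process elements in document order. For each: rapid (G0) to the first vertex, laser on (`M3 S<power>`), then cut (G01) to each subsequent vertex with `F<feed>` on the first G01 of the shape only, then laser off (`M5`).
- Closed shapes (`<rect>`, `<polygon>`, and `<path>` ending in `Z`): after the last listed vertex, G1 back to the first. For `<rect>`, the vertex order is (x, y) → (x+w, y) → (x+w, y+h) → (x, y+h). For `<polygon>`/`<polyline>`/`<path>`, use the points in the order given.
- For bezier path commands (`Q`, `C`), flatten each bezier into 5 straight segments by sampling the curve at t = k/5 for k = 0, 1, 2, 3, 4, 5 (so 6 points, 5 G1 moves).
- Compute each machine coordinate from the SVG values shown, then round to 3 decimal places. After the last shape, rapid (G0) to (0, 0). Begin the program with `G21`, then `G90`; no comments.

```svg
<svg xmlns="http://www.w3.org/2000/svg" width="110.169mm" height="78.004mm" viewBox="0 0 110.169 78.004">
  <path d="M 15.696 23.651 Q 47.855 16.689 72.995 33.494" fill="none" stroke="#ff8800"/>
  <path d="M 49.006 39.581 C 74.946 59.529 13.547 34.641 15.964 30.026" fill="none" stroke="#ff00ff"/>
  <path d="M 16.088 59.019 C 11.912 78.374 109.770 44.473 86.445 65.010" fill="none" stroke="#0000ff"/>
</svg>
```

G21
G90
G0 X15.696 Y54.353
M3 S382
G01 X28.279 Y56.187 F1872
G01 X40.300 Y56.120
G01 X51.760 Y54.151
G01 X62.658 Y50.281
G01 X72.995 Y44.510
M5
G0 X49.006 Y38.423
M3 S788
G01 X55.299 Y31.314 F712
G01 X47.885 Y31.840
G01 X34.021 Y36.876
G01 X20.962 Y43.297
G01 X15.964 Y47.978
M5
G0 X16.088 Y18.985
M3 S224
G01 X24.041 Y12.901 F3203
G01 X45.767 Y14.429
G01 X70.553 Y18.401
G01 X87.684 Y19.645
G01 X86.445 Y12.994
M5
G0 X0.000 Y0.000

Since the viewBox matches the mm dimensions, user units are millimetres directly. The only transform is the Y-flip y_m = 78.004 − y_svg.

Shape 1 is a quadratic bezier drawn with `<path>`. Its stroke #ff8800 means score at S382, F1872. After flipping Y the toolpath is (15.696,54.353) → (28.279,56.187) → (40.300,56.120) → (51.760,54.151) → (62.658,50.281) → (72.995,44.510).

Shape 2 is a cubic bezier drawn with `<path>`. Its stroke #ff00ff means cut at S788, F712. After flipping Y the toolpath is (49.006,38.423) → (55.299,31.314) → (47.885,31.840) → (34.021,36.876) → (20.962,43.297) → (15.964,47.978).

Shape 3 is a cubic bezier drawn with `<path>`. Its stroke #0000ff means engrave at S224, F3203. After flipping Y the toolpath is (16.088,18.985) → (24.041,12.901) → (45.767,14.429) → (70.553,18.401) → (87.684,19.645) → (86.445,12.994).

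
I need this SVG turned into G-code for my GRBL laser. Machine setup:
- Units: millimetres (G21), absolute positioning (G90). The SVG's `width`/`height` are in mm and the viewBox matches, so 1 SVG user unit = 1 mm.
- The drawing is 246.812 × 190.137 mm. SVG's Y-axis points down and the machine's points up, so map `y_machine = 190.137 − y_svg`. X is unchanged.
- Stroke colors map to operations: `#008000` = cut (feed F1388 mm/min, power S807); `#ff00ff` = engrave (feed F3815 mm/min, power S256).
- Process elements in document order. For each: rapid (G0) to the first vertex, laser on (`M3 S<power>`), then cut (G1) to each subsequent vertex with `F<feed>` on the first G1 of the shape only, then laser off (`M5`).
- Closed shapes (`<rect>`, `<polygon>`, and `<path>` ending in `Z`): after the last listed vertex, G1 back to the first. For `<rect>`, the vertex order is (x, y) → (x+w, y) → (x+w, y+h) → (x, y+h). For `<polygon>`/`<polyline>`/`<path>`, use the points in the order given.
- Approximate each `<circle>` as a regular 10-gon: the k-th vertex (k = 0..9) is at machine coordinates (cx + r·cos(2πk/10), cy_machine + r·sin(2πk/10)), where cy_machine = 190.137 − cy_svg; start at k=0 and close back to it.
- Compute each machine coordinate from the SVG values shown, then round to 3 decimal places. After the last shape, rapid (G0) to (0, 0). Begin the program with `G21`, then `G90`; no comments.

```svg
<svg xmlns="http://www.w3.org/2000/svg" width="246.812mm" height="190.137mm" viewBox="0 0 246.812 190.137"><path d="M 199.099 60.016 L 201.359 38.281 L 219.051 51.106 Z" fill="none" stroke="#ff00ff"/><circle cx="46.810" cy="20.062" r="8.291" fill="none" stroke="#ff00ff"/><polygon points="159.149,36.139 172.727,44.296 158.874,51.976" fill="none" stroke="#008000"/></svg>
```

Since the viewBox matches the mm dimensions, user units are millimetres directly. The only transform is the Y-flip y_m = 190.137 − y_svg.

Shape 1 is a regular polygon drawn with `<path>`. Its stroke #ff00ff means engrave at S256, F3815. After flipping Y the toolpath is (199.099,130.121) → (201.359,151.856) → (219.051,139.031) → (199.099,130.121), returning to the start.

Shape 2 is a circle drawn with `<circle>`. Its stroke #ff00ff means engrave at S256, F3815. After flipping Y the toolpath is (55.101,170.075) → (53.518,174.948) → (49.372,177.960) → (44.248,177.960) → (40.102,174.948) → (38.519,170.075) → (40.102,165.202) → (44.248,162.190) → (49.372,162.190) → (53.518,165.202) → (55.101,170.075), returning to the start.

Shape 3 is a regular polygon drawn with `<polygon>`. Its stroke #008000 means cut at S807, F1388. After flipping Y the toolpath is (159.149,153.998) → (172.727,145.841) → (158.874,138.161) → (159.149,153.998), returning to the start.

G21
G90
G0 X199.099 Y130.121
M3 S256
G1 X201.359 Y151.856 F3815
G1 X219.051 Y139.031
G1 X199.099 Y130.121
M5
G0 X55.101 Y170.075
M3 S256
G1 X53.518 Y174.948 F3815
G1 X49.372 Y177.960
G1 X44.248 Y177.960
G1 X40.102 Y174.948
G1 X38.519 Y170.075
G1 X40.102 Y165.202
G1 X44.248 Y162.190
G1 X49.372 Y162.190
G1 X53.518 Y165.202
G1 X55.101 Y170.075
M5
G0 X159.149 Y153.998
M3 S807
G1 X172.727 Y145.841 F1388
G1 X158.874 Y138.161
G1 X159.149 Y153.998
M5
G0 X0.000 Y0.000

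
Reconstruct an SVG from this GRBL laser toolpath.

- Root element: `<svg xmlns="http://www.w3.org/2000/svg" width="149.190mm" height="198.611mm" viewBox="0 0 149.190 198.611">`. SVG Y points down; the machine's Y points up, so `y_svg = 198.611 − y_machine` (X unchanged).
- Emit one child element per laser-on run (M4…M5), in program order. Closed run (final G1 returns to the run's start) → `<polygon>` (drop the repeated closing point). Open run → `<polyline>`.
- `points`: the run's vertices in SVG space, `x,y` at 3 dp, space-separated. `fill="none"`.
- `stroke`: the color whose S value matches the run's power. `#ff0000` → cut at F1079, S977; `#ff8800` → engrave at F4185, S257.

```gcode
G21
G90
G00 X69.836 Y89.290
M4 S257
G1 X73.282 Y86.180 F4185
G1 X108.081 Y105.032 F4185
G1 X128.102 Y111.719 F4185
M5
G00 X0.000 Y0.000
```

<svg xmlns="http://www.w3.org/2000/svg" width="149.190mm" height="198.611mm" viewBox="0 0 149.190 198.611">
  <polyline points="69.836,109.321 73.282,112.431 108.081,93.579 128.102,86.892" fill="none" stroke="#ff8800"/>
</svg>

Each laser-on run becomes one SVG element. Flip Y back into SVG space with y_svg = 198.611 − y_machine. Every run uses S257, so all elements get stroke `#ff8800` (engrave).

Run 1: The run is open, so emit a `<polyline>` with points (Y-flipped): 69.836,109.321 73.282,112.431 108.081,93.579 128.102,86.892.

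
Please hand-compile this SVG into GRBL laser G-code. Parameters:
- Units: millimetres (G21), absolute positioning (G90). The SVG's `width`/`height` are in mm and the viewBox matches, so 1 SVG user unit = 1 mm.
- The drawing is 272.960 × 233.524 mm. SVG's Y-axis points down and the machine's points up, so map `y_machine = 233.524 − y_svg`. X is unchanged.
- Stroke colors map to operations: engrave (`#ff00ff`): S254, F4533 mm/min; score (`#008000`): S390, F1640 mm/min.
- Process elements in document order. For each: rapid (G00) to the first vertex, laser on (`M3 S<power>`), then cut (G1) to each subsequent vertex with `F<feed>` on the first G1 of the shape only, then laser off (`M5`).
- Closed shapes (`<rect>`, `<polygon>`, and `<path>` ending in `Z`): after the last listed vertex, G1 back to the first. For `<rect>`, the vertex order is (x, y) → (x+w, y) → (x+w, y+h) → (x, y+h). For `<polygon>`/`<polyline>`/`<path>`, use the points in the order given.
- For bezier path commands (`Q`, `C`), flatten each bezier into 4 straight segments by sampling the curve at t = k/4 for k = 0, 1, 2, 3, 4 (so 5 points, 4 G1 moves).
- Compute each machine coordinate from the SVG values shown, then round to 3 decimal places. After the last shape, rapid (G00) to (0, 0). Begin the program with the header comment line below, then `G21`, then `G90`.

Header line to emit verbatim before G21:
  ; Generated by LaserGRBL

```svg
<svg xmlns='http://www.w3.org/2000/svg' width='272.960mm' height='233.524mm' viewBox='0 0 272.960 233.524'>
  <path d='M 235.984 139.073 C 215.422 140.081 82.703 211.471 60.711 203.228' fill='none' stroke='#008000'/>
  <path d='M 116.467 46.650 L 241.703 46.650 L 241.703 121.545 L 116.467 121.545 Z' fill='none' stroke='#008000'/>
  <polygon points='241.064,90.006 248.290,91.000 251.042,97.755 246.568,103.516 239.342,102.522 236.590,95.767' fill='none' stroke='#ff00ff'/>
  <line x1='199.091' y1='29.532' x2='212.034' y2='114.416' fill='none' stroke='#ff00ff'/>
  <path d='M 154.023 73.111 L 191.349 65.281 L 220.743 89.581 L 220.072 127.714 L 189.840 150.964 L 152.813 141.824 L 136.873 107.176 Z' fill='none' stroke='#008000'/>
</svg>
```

; Generated by LaserGRBL
G21
G90
G00 X235.984 Y94.451
M3 S390
G1 X203.016 Y82.842 F1640
G1 X148.884 Y58.904
G1 X94.484 Y36.701
G1 X60.711 Y30.296
M5
G00 X116.467 Y186.874
M3 S390
G1 X241.703 Y186.874 F1640
G1 X241.703 Y111.979
G1 X116.467 Y111.979
G1 X116.467 Y186.874
M5
G00 X241.064 Y143.518
M3 S254
G1 X248.290 Y142.524 F4533
G1 X251.042 Y135.769
G1 X246.568 Y130.008
G1 X239.342 Y131.002
G1 X236.590 Y137.757
G1 X241.064 Y143.518
M5
G00 X199.091 Y203.992
M3 S254
G1 X212.034 Y119.108 F4533
M5
G00 X154.023 Y160.413
M3 S390
G1 X191.349 Y168.243 F1640
G1 X220.743 Y143.943
G1 X220.072 Y105.810
G1 X189.840 Y82.560
G1 X152.813 Y91.700
G1 X136.873 Y126.348
G1 X154.023 Y160.413
M5
G00 X0.000 Y0.000

1 u = 1 mm; y_m = 233.524 − y.

[1] `<path>` cubic bezier, #008000→score S390 F1640: (235.984,94.451) → (203.016,82.842) → (148.884,58.904) → (94.484,36.701) → (60.711,30.296)

[2] `<path>` rectangle, #008000→score S390 F1640: (116.467,186.874) → (241.703,186.874) → (241.703,111.979) → (116.467,111.979) → (116.467,186.874) (closed)

[3] `<polygon>` regular polygon, #ff00ff→engrave S254 F4533: (241.064,143.518) → (248.290,142.524) → (251.042,135.769) → (246.568,130.008) → (239.342,131.002) → (236.590,137.757) → (241.064,143.518) (closed)

[4] `<line>` line segment, #ff00ff→engrave S254 F4533: (199.091,203.992) → (212.034,119.108)

[5] `<path>` regular polygon, #008000→score S390 F1640: (154.023,160.413) → (191.349,168.243) → (220.743,143.943) → (220.072,105.810) → (189.840,82.560) → (152.813,91.700) → (136.873,126.348) → (154.023,160.413) (closed)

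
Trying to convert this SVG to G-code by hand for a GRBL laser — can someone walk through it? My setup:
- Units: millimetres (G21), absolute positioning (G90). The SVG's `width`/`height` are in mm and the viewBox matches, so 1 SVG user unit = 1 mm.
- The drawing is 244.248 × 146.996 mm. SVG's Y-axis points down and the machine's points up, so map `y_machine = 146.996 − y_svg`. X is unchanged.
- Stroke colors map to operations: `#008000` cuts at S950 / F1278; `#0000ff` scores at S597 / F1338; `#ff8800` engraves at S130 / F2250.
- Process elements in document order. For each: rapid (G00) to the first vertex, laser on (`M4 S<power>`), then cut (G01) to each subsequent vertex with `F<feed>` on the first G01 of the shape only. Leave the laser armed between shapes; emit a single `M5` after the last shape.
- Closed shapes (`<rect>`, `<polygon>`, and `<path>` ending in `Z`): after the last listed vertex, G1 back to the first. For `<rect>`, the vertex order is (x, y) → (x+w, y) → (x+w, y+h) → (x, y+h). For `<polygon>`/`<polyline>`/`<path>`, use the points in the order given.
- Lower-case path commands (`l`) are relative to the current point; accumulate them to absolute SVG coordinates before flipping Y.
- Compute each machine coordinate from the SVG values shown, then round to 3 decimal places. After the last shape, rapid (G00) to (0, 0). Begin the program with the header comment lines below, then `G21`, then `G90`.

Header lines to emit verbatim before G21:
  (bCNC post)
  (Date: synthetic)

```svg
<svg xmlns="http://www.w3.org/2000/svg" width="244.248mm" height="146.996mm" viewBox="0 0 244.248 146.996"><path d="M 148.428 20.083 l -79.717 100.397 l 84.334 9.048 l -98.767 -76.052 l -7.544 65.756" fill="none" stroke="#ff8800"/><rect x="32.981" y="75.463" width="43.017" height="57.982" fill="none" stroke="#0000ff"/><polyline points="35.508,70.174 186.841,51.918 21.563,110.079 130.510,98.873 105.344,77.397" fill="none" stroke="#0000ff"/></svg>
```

Since the viewBox matches the mm dimensions, user units are millimetres directly. The only transform is the Y-flip y_m = 146.996 − y_svg.

Shape 1 is a open polyline drawn with `<path>`. Its stroke #ff8800 means engrave at S130, F2250. After flipping Y the toolpath is (148.428,126.913) → (68.711,26.516) → (153.045,17.468) → (54.278,93.520) → (46.734,27.764).

Shape 2 is a rectangle drawn with `<rect>`. Its stroke #0000ff means score at S597, F1338. After flipping Y the toolpath is (32.981,71.533) → (75.998,71.533) → (75.998,13.551) → (32.981,13.551) → (32.981,71.533), returning to the start.

Shape 3 is a open polyline drawn with `<polyline>`. Its stroke #0000ff means score at S597, F1338. After flipping Y the toolpath is (35.508,76.822) → (186.841,95.078) → (21.563,36.917) → (130.510,48.123) → (105.344,69.599).

(bCNC post)
(Date: synthetic)
G21
G90
G00 X148.428 Y126.913
M4 S130
G01 X68.711 Y26.516 F2250
G01 X153.045 Y17.468
G01 X54.278 Y93.520
G01 X46.734 Y27.764
G00 X32.981 Y71.533
M4 S597
G01 X75.998 Y71.533 F1338
G01 X75.998 Y13.551
G01 X32.981 Y13.551
G01 X32.981 Y71.533
G00 X35.508 Y76.822
M4 S597
G01 X186.841 Y95.078 F1338
G01 X21.563 Y36.917
G01 X130.510 Y48.123
G01 X105.344 Y69.599
M5
G00 X0.000 Y0.000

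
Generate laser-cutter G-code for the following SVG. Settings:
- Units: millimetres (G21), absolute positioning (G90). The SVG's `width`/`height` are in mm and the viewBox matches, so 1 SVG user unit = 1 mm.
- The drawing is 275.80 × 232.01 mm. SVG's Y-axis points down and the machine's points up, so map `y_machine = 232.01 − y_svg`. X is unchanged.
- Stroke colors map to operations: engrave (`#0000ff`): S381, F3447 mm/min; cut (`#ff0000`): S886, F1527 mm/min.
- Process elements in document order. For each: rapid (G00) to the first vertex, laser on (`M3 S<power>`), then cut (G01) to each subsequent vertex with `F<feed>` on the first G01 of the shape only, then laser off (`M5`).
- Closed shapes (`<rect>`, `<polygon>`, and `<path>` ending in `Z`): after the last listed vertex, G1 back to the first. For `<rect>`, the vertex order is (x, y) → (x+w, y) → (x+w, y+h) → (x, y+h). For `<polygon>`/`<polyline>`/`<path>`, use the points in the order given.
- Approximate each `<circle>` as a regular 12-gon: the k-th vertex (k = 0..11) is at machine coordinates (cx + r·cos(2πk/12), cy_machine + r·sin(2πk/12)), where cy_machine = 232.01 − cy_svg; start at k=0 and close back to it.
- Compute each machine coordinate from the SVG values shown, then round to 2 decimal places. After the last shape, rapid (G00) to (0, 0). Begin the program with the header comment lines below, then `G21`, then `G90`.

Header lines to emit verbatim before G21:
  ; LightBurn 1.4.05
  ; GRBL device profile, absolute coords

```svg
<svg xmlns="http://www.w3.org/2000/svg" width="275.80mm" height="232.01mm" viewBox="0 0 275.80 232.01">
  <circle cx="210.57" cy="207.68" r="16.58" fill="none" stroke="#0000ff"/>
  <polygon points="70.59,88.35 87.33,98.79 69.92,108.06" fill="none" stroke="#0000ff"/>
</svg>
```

; LightBurn 1.4.05
; GRBL device profile, absolute coords
G21
G90
G00 X227.15 Y24.33
M3 S381
G01 X224.93 Y32.62 F3447
G01 X218.86 Y38.69
G01 X210.57 Y40.91
G01 X202.28 Y38.69
G01 X196.21 Y32.62
G01 X193.99 Y24.33
G01 X196.21 Y16.04
G01 X202.28 Y9.97
G01 X210.57 Y7.75
G01 X218.86 Y9.97
G01 X224.93 Y16.04
G01 X227.15 Y24.33
M5
G00 X70.59 Y143.66
M3 S381
G01 X87.33 Y133.22 F3447
G01 X69.92 Y123.95
G01 X70.59 Y143.66
M5
G00 X0.00 Y0.00

1 u = 1 mm; y_m = 232.01 − y.

[1] `<circle>` circle, #0000ff→engrave S381 F3447: (227.15,24.33) → (224.93,32.62) → (218.86,38.69) → (210.57,40.91) → (202.28,38.69) → (196.21,32.62) → (193.99,24.33) → (196.21,16.04) → (202.28,9.97) → (210.57,7.75) → (218.86,9.97) → (224.93,16.04) → (227.15,24.33) (closed)

[2] `<polygon>` regular polygon, #0000ff→engrave S381 F3447: (70.59,143.66) → (87.33,133.22) → (69.92,123.95) → (70.59,143.66) (closed)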